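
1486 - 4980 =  - 3494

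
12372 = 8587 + 3785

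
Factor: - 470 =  - 2^1 * 5^1*47^1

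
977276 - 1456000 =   -  478724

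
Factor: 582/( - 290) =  - 291/145 =-3^1*5^(-1)*29^( -1) * 97^1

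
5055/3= 1685 = 1685.00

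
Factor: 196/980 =5^( - 1 ) = 1/5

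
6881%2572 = 1737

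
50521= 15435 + 35086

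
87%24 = 15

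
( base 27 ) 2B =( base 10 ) 65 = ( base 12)55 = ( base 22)2L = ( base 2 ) 1000001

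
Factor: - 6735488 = - 2^7*101^1 * 521^1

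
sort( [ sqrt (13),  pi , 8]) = [ pi,sqrt(13 ), 8]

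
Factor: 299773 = 29^1*10337^1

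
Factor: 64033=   64033^1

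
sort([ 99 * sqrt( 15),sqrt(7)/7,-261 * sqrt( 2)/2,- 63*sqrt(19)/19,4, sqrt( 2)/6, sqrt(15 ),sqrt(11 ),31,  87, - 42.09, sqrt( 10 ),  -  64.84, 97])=[-261*sqrt( 2)/2 ,-64.84, - 42.09, - 63*sqrt( 19 ) /19, sqrt(2 )/6, sqrt(7) /7, sqrt( 10 ) , sqrt(11), sqrt( 15 ),4, 31, 87,97 , 99* sqrt(15 )]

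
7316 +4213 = 11529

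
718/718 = 1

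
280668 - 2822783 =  - 2542115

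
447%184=79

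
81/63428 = 81/63428 = 0.00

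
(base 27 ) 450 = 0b101111101011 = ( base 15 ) D86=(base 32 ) 2VB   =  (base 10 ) 3051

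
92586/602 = 153+ 240/301 = 153.80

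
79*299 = 23621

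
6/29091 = 2/9697 = 0.00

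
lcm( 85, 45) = 765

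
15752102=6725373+9026729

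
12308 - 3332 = 8976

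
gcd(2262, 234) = 78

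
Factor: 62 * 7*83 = 2^1 * 7^1 * 31^1 * 83^1 = 36022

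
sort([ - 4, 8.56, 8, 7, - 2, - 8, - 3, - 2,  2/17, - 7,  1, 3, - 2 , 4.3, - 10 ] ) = [ - 10, - 8 , - 7, - 4, - 3 , - 2, - 2,-2,  2/17, 1,3,  4.3,7, 8,8.56]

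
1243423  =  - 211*( - 5893)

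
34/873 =34/873 = 0.04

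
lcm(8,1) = 8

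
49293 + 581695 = 630988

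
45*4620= 207900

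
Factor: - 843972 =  - 2^2*3^1*53^1*1327^1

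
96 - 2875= -2779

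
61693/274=61693/274 = 225.16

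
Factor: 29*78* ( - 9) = - 2^1 * 3^3*13^1*29^1= - 20358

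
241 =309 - 68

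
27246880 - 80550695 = - 53303815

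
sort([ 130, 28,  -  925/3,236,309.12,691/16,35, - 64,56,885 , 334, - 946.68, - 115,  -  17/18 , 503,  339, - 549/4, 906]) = [ - 946.68, - 925/3, - 549/4,  -  115,-64,-17/18 , 28, 35, 691/16,56,130,236,309.12,334,339,503, 885,906 ]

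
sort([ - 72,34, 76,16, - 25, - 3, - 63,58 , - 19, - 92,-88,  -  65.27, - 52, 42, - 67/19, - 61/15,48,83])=[ - 92,-88, - 72, - 65.27, - 63, - 52, - 25, - 19, - 61/15, - 67/19,-3,  16,34 , 42,  48,58,76, 83 ]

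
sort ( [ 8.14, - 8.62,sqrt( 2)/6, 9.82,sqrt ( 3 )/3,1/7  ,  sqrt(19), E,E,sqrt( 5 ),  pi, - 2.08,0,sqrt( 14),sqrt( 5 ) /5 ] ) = [-8.62, - 2.08, 0, 1/7,sqrt( 2 )/6,sqrt ( 5 ) /5,sqrt(3) /3, sqrt( 5 ), E,E,pi,sqrt(14),sqrt( 19), 8.14,9.82]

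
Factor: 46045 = 5^1*9209^1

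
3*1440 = 4320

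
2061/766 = 2061/766= 2.69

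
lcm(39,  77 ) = 3003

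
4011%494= 59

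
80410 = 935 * 86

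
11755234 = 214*54931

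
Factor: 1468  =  2^2*367^1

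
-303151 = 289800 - 592951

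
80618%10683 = 5837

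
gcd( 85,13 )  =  1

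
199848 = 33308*6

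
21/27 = 7/9=   0.78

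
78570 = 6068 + 72502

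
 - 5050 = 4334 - 9384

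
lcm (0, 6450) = 0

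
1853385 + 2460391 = 4313776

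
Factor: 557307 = 3^3*20641^1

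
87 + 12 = 99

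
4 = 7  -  3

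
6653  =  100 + 6553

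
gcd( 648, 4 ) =4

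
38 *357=13566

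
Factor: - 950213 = -11^2*7853^1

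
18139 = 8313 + 9826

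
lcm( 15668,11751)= 47004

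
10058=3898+6160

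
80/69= 1 + 11/69  =  1.16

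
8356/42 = 4178/21 = 198.95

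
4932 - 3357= 1575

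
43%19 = 5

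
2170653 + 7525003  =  9695656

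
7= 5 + 2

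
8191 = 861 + 7330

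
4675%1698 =1279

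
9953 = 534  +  9419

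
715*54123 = 38697945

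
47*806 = 37882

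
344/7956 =86/1989 = 0.04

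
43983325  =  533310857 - 489327532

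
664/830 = 4/5 = 0.80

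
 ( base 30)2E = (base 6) 202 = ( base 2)1001010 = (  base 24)32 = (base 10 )74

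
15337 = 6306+9031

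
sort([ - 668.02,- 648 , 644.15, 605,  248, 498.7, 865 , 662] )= [-668.02, - 648, 248,498.7,  605,644.15, 662, 865 ] 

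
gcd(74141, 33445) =1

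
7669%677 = 222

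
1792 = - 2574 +4366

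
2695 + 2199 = 4894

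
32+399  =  431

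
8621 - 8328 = 293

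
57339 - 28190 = 29149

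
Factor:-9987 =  - 3^1*3329^1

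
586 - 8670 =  - 8084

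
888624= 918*968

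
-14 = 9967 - 9981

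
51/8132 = 51/8132=   0.01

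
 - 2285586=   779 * ( - 2934)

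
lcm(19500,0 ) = 0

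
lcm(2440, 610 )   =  2440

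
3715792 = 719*5168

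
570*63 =35910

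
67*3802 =254734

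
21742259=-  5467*( - 3977)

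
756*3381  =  2556036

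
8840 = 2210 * 4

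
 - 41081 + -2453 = - 43534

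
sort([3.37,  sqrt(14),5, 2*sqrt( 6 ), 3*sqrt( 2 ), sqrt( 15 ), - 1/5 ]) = [-1/5, 3.37, sqrt( 14), sqrt( 15 ), 3*sqrt (2 ), 2*sqrt( 6 ) , 5]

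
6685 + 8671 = 15356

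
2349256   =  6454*364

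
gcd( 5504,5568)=64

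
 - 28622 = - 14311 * 2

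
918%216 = 54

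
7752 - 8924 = -1172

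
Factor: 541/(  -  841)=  -29^(  -  2)*541^1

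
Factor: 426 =2^1 * 3^1*71^1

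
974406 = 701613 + 272793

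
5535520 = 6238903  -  703383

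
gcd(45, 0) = 45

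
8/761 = 8/761= 0.01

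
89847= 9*9983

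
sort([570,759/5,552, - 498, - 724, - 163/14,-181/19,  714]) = [ - 724,  -  498, - 163/14 ,- 181/19,759/5,552,570,714 ] 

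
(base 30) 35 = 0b1011111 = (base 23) 43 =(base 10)95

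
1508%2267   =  1508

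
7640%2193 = 1061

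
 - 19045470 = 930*( - 20479)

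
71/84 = 71/84 = 0.85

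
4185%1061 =1002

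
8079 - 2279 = 5800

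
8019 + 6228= 14247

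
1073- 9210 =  - 8137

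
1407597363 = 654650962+752946401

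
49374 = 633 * 78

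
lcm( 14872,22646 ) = 996424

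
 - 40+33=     -  7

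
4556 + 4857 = 9413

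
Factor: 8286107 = 8286107^1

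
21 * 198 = 4158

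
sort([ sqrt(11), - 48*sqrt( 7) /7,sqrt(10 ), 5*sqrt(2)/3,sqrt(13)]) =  [ - 48*sqrt(7 )/7, 5*sqrt (2) /3, sqrt(10 ),sqrt(11) , sqrt(13)]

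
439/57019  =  439/57019 = 0.01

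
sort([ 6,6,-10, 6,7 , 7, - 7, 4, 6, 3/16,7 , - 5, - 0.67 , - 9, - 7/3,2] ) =[ - 10, - 9 , - 7, - 5, - 7/3, - 0.67, 3/16,2,4,6,6,6,6,7, 7 , 7]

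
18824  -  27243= - 8419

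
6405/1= 6405 = 6405.00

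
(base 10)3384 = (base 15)1009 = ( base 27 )4H9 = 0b110100111000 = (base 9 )4570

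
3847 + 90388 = 94235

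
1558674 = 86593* 18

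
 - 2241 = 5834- 8075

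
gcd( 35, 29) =1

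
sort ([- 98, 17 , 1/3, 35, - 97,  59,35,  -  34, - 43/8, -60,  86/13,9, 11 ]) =[- 98,-97, - 60,- 34, - 43/8, 1/3,86/13, 9,11,17,  35, 35, 59]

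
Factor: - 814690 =- 2^1*5^1*257^1* 317^1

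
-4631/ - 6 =4631/6 =771.83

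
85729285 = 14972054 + 70757231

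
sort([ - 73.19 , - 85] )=[-85, - 73.19 ] 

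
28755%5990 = 4795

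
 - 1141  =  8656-9797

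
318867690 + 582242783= 901110473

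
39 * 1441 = 56199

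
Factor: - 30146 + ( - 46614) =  -76760 = - 2^3 * 5^1*19^1* 101^1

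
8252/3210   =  2+916/1605 = 2.57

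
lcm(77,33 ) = 231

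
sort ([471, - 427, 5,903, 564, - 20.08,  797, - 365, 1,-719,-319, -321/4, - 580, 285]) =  [-719 , - 580, - 427,-365, - 319, - 321/4,  -  20.08,1 , 5, 285,471, 564 , 797,903] 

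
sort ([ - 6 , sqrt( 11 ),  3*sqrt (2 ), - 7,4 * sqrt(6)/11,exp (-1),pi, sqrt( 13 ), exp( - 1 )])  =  [  -  7 , - 6,exp( - 1),exp( - 1 ),  4 * sqrt (6 )/11 , pi,sqrt( 11 ), sqrt(13), 3*sqrt( 2 )]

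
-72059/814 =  - 89+387/814 = -88.52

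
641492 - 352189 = 289303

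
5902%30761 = 5902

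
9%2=1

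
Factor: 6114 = 2^1*3^1*1019^1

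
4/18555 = 4/18555 = 0.00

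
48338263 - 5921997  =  42416266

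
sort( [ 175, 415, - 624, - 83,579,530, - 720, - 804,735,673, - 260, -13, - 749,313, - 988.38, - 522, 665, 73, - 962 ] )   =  [- 988.38, - 962, - 804, - 749, - 720, - 624, - 522, - 260, - 83, - 13, 73,175, 313, 415,530,579, 665, 673, 735]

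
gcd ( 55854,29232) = 522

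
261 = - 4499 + 4760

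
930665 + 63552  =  994217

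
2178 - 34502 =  - 32324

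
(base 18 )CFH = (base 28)593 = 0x104F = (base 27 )5JH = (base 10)4175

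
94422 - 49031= 45391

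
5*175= 875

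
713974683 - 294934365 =419040318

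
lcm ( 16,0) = 0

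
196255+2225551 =2421806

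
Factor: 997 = 997^1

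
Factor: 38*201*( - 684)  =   - 2^3*3^3*19^2*67^1  =  - 5224392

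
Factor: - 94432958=-2^1*241^1*195919^1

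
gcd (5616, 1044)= 36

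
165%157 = 8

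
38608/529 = 72 +520/529 = 72.98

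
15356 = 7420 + 7936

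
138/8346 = 23/1391 =0.02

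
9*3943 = 35487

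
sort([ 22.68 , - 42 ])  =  [ - 42,22.68 ] 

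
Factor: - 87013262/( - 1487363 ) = 2^1*7^1 * 37^( - 1)*47^1*61^(-1)*223^1*593^1*659^( - 1 )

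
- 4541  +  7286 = 2745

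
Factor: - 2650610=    - 2^1*5^1*401^1*661^1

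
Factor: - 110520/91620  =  -614/509 =- 2^1*307^1*509^( - 1) 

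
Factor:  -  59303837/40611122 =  - 2^(  -  1)*17^1*31^1*43^1*1733^(  -  1)*2617^1*11717^( - 1 ) 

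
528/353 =1 + 175/353 = 1.50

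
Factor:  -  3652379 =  - 307^1*11897^1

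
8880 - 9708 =-828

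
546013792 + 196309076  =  742322868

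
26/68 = 13/34= 0.38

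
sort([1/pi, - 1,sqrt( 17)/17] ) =[-1,sqrt(17 )/17,1/pi] 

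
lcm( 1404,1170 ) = 7020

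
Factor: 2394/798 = 3^1 = 3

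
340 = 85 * 4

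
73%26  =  21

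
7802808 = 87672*89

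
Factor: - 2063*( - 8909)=18379267 = 59^1  *  151^1 * 2063^1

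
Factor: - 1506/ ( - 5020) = 2^( -1)*3^1*5^( - 1)=3/10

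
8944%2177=236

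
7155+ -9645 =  - 2490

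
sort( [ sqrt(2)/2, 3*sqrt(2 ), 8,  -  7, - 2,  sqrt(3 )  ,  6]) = [  -  7, - 2,sqrt( 2 ) /2,sqrt ( 3), 3*sqrt( 2), 6,8]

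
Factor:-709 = - 709^1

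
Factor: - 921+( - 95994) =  - 96915 = - 3^1 * 5^1*7^1*13^1*71^1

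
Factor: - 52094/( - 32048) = 2^( - 3) * 7^1*61^2*2003^ (-1) = 26047/16024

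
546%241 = 64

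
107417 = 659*163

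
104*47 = 4888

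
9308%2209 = 472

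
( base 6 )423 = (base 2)10011111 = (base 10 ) 159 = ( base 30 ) 59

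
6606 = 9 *734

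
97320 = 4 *24330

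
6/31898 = 3/15949 =0.00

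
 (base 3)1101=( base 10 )37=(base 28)19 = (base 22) 1F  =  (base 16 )25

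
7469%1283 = 1054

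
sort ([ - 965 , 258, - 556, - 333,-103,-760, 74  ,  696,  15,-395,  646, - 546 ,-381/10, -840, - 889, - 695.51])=[ - 965,  -  889, - 840, - 760,- 695.51, - 556, -546, - 395,-333,-103,- 381/10,15, 74, 258 , 646 , 696 ]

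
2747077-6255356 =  - 3508279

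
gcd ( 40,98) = 2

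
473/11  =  43 = 43.00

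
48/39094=24/19547=0.00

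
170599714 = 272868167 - 102268453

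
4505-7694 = - 3189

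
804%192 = 36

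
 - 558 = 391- 949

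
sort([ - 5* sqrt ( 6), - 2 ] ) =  [ - 5*sqrt( 6), - 2 ]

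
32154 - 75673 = -43519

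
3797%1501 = 795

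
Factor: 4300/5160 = 2^( - 1 )*3^( - 1 )*5^1 = 5/6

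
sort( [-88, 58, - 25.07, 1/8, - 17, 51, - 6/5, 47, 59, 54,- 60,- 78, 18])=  [ - 88, - 78, - 60,  -  25.07, - 17,-6/5 , 1/8, 18,47 , 51, 54, 58, 59]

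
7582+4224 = 11806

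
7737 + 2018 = 9755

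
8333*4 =33332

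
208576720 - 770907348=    - 562330628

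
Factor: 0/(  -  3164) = 0^1  =  0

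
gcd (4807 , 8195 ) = 11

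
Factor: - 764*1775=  - 1356100  =  - 2^2 * 5^2*71^1*191^1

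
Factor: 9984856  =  2^3*7^1*178301^1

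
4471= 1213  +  3258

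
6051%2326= 1399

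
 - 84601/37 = -84601/37 =- 2286.51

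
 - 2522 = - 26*97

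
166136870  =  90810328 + 75326542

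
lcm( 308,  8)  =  616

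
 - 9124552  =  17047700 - 26172252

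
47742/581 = 47742/581 = 82.17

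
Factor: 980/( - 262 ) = - 490/131 = - 2^1*5^1*7^2*131^( - 1 ) 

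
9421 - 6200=3221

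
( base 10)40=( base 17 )26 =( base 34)16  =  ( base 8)50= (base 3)1111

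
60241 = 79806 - 19565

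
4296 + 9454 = 13750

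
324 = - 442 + 766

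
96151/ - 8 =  -12019 + 1/8 = -12018.88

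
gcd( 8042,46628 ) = 2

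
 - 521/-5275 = 521/5275 = 0.10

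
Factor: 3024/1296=7/3=3^( - 1)*7^1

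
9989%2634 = 2087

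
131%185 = 131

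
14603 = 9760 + 4843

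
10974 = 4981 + 5993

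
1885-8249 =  -6364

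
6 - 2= 4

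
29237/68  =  29237/68 = 429.96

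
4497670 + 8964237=13461907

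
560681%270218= 20245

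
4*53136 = 212544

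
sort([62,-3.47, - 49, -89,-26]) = [ - 89 ,-49,-26,  -  3.47,  62 ] 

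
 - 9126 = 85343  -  94469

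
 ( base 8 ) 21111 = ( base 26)cpf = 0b10001001001001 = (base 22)I2L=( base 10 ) 8777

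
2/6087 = 2/6087 = 0.00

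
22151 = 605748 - 583597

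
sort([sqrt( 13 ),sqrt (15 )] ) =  [ sqrt( 13), sqrt ( 15 )]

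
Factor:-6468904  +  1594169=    - 4874735= -5^1*19^1*23^2 * 97^1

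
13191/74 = 178 + 19/74 = 178.26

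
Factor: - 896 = -2^7*7^1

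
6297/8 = 6297/8 = 787.12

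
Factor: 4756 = 2^2*29^1 * 41^1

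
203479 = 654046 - 450567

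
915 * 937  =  857355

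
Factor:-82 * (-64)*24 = 2^10*  3^1*  41^1 =125952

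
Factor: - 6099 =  - 3^1*19^1 * 107^1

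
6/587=6/587  =  0.01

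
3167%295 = 217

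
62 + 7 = 69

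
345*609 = 210105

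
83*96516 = 8010828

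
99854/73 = 1367+63/73 = 1367.86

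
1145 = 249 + 896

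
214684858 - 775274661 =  - 560589803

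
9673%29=16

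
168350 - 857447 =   -  689097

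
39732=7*5676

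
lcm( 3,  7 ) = 21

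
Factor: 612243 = 3^2 * 59^1 * 1153^1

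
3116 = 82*38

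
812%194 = 36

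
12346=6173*2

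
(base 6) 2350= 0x23A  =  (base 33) h9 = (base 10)570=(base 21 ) 163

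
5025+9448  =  14473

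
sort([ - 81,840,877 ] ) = [-81,840, 877]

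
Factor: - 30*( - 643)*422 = 8140380 = 2^2*3^1*5^1 * 211^1*643^1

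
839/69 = 12 + 11/69 = 12.16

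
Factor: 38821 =38821^1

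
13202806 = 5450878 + 7751928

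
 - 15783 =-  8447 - 7336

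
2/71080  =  1/35540  =  0.00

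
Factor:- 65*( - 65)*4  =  2^2*5^2* 13^2 = 16900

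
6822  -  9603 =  - 2781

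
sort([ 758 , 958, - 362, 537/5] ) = [ -362,537/5, 758 , 958]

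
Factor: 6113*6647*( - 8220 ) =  - 334004172420 = - 2^2*3^1*5^1*17^2*  23^1 * 137^1*6113^1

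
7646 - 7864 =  - 218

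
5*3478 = 17390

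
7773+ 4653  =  12426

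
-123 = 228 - 351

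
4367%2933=1434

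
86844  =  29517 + 57327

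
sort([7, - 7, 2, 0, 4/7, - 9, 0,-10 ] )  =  [ -10, - 9, - 7,0,0 , 4/7,2,7 ]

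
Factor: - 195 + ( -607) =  - 802=- 2^1*401^1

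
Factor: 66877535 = 5^1 * 13375507^1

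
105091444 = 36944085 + 68147359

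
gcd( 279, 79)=1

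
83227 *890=74072030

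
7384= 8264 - 880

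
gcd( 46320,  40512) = 48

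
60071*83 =4985893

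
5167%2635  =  2532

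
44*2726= 119944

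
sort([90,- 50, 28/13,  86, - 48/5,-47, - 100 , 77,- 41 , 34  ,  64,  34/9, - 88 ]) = [  -  100,-88, - 50 ,-47,  -  41, - 48/5,28/13 , 34/9, 34,64, 77,  86,90]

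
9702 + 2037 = 11739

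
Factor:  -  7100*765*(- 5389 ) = 29270353500 = 2^2*3^2 * 5^3*17^2*71^1*317^1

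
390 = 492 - 102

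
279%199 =80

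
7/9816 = 7/9816 = 0.00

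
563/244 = 2 +75/244 = 2.31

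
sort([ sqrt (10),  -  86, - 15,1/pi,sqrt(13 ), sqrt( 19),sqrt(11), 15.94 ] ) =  [ - 86,  -  15,1/pi,sqrt (10),sqrt( 11),sqrt( 13 ), sqrt( 19 ),15.94]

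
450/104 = 225/52  =  4.33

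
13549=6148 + 7401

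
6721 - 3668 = 3053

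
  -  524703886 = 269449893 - 794153779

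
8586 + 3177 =11763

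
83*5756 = 477748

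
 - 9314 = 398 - 9712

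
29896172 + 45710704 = 75606876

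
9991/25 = 9991/25 = 399.64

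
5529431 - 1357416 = 4172015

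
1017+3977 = 4994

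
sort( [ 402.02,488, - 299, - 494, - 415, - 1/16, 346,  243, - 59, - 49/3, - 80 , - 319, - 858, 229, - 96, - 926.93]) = [ - 926.93, - 858, - 494, - 415, - 319, - 299,  -  96, - 80, - 59,-49/3, - 1/16,229, 243, 346, 402.02, 488 ] 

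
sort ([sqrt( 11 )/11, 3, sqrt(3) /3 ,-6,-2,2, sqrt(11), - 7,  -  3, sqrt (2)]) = [-7, - 6, - 3,-2, sqrt(11)/11,sqrt ( 3)/3,sqrt( 2),2, 3, sqrt( 11)]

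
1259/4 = 1259/4 = 314.75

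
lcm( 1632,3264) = 3264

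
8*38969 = 311752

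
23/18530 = 23/18530  =  0.00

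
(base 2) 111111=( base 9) 70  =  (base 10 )63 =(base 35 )1S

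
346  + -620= - 274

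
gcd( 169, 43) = 1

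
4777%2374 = 29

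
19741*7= 138187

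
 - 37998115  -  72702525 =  - 110700640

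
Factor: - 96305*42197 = - 5^1*11^1*17^1*103^1*42197^1 = -4063782085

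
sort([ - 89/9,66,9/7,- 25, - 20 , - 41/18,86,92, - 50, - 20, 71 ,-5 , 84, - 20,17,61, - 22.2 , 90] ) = [ - 50, - 25  , - 22.2, - 20, - 20 , - 20, - 89/9, - 5, - 41/18, 9/7,17,61,66,71, 84,86,90,92 ] 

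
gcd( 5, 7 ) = 1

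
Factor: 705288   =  2^3 * 3^1 * 29387^1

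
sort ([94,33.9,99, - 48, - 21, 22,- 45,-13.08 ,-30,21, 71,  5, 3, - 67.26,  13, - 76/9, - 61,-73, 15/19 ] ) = [  -  73,  -  67.26, - 61, -48, - 45,-30,- 21, - 13.08,- 76/9, 15/19, 3,5,  13, 21, 22,33.9,  71,94, 99 ] 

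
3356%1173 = 1010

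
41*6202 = 254282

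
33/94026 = 11/31342 = 0.00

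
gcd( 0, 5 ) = 5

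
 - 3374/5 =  - 3374/5 = - 674.80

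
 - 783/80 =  - 783/80 = - 9.79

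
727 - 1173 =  -446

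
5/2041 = 5/2041 = 0.00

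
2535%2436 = 99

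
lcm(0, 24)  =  0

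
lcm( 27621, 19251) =635283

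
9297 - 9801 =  - 504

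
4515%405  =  60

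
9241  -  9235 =6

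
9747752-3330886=6416866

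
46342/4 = 23171/2 = 11585.50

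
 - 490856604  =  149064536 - 639921140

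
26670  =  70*381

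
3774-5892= - 2118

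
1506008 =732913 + 773095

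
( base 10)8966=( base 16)2306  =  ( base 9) 13262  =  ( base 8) 21406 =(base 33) 87n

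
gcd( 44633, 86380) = 1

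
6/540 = 1/90 = 0.01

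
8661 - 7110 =1551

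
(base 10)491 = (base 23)l8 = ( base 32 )FB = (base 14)271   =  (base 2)111101011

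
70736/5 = 70736/5 = 14147.20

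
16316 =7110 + 9206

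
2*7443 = 14886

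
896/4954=448/2477 = 0.18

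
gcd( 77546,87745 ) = 7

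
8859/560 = 15 + 459/560=15.82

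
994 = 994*1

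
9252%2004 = 1236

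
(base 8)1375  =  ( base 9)1040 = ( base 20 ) 1I5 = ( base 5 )11030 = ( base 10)765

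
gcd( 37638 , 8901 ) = 9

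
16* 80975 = 1295600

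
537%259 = 19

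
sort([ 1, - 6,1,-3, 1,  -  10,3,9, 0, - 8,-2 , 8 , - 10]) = [  -  10,-10, - 8,-6 ,-3,-2,0,1, 1  ,  1,3,8,9 ] 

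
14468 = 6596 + 7872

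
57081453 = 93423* 611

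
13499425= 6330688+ 7168737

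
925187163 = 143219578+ 781967585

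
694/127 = 5+59/127 =5.46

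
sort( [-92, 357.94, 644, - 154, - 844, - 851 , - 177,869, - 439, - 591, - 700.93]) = [ - 851, - 844, - 700.93, - 591, -439, - 177,  -  154 ,  -  92,  357.94,  644 , 869 ]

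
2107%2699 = 2107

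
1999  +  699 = 2698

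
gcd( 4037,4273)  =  1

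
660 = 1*660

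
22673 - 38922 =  - 16249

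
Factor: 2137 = 2137^1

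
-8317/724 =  - 12 + 371/724 =- 11.49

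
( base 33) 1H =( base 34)1g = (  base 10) 50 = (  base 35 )1F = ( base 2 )110010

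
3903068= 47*83044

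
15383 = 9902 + 5481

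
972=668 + 304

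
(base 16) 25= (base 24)1D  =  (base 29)18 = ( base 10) 37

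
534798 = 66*8103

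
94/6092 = 47/3046 = 0.02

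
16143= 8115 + 8028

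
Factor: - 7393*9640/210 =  - 2^2*3^( - 1 )*7^( - 1) * 241^1* 7393^1 = - 7126852/21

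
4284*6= 25704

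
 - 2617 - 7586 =  -  10203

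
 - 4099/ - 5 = 819 + 4/5 = 819.80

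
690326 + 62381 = 752707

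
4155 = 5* 831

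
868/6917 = 868/6917 =0.13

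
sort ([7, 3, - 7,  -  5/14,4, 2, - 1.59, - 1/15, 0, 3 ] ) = [ - 7 , - 1.59,-5/14, - 1/15, 0,2,3,3,  4,7]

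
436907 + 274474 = 711381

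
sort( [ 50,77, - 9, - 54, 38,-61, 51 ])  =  [ - 61, - 54, - 9 , 38, 50, 51,77]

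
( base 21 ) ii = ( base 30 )d6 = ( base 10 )396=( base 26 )F6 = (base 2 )110001100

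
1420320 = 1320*1076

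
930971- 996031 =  - 65060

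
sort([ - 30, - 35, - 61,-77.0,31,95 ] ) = [ - 77.0, - 61, - 35, - 30, 31, 95]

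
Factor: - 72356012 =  -2^2*17^1 * 1064059^1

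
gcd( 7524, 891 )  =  99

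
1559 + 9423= 10982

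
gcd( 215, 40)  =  5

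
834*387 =322758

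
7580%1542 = 1412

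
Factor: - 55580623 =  - 7^1 * 37^1*53^1*4049^1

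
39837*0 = 0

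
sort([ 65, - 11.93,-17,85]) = [-17, - 11.93,65, 85 ] 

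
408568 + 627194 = 1035762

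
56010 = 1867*30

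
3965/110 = 793/22 = 36.05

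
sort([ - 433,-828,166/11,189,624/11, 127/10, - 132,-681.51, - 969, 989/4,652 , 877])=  [ - 969, -828, - 681.51, - 433,-132, 127/10 , 166/11,624/11,189,989/4, 652,877]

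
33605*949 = 31891145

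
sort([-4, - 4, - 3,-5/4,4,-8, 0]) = [-8, - 4, - 4,- 3, - 5/4, 0, 4 ]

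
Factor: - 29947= - 29947^1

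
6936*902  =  6256272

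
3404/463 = 7 + 163/463 = 7.35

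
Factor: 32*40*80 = 2^12 * 5^2 = 102400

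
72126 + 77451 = 149577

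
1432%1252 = 180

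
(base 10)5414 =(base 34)4N8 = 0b1010100100110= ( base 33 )4W2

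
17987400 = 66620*270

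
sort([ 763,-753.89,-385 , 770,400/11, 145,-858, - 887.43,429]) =[ - 887.43, - 858,-753.89 ,-385,400/11,145, 429, 763, 770]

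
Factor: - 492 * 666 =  - 327672 = -  2^3*3^3*37^1*41^1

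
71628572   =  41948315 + 29680257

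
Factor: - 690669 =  - 3^2 * 7^1 *19^1 * 577^1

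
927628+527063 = 1454691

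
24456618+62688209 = 87144827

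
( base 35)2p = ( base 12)7b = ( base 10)95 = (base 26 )3H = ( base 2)1011111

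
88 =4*22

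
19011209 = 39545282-20534073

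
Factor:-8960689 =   -  8960689^1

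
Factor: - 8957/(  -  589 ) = 13^2*19^( - 1 )*31^( - 1 )*53^1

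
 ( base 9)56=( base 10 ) 51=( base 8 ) 63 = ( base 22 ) 27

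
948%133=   17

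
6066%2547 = 972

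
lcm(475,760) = 3800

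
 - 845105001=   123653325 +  - 968758326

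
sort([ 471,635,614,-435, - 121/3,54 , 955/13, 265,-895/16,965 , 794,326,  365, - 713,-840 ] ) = [ - 840, - 713 , - 435, - 895/16 , - 121/3 , 54,955/13,  265,326, 365, 471, 614 , 635 , 794,  965 ]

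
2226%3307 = 2226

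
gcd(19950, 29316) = 42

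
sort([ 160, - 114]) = [-114, 160] 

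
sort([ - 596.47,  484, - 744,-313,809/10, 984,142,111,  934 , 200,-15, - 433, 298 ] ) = [-744,  -  596.47,  -  433,- 313 ,  -  15, 809/10,111, 142 , 200, 298, 484 , 934,984]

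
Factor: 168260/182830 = 2^1*179^1*389^ ( - 1)  =  358/389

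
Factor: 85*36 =3060=2^2* 3^2*5^1*  17^1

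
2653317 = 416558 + 2236759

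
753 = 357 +396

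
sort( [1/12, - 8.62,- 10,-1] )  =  [ - 10,  -  8.62 ,  -  1,1/12]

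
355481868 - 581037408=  - 225555540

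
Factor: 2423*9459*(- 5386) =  - 123442579602 = - 2^1*3^2*1051^1* 2423^1*2693^1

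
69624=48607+21017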